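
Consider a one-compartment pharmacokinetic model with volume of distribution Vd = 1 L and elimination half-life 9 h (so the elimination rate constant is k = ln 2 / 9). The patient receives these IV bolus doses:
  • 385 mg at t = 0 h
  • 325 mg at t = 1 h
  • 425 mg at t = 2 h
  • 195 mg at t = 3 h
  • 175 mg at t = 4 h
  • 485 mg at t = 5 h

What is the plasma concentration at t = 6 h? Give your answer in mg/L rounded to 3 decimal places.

1529.820 mg/L

k = ln 2 / 9 = 0.07702 per h
Dose 1 (385 mg at t=0 h): 385·exp(−0.07702·6) = 242.535 mg/L
Dose 2 (325 mg at t=1 h): 325·exp(−0.07702·5) = 221.128 mg/L
Dose 3 (425 mg at t=2 h): 425·exp(−0.07702·4) = 312.319 mg/L
Dose 4 (195 mg at t=3 h): 195·exp(−0.07702·3) = 154.772 mg/L
Dose 5 (175 mg at t=4 h): 175·exp(−0.07702·2) = 150.018 mg/L
Dose 6 (485 mg at t=5 h): 485·exp(−0.07702·1) = 449.049 mg/L
C(6) = 242.535 + 221.128 + 312.319 + 154.772 + 150.018 + 449.049 = 1529.820 mg/L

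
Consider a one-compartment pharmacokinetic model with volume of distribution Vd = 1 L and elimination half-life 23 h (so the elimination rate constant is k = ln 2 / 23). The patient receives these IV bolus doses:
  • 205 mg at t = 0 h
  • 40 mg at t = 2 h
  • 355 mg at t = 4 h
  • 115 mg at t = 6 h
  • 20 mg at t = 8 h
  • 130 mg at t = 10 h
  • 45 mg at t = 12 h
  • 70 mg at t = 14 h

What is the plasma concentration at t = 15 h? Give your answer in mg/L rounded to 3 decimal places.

737.038 mg/L

k = ln 2 / 23 = 0.03014 per h
Dose 1 (205 mg at t=0 h): 205·exp(−0.03014·15) = 130.446 mg/L
Dose 2 (40 mg at t=2 h): 40·exp(−0.03014·13) = 27.034 mg/L
Dose 3 (355 mg at t=4 h): 355·exp(−0.03014·11) = 254.834 mg/L
Dose 4 (115 mg at t=6 h): 115·exp(−0.03014·9) = 87.681 mg/L
Dose 5 (20 mg at t=8 h): 20·exp(−0.03014·7) = 16.196 mg/L
Dose 6 (130 mg at t=10 h): 130·exp(−0.03014·5) = 111.816 mg/L
Dose 7 (45 mg at t=12 h): 45·exp(−0.03014·3) = 41.110 mg/L
Dose 8 (70 mg at t=14 h): 70·exp(−0.03014·1) = 67.922 mg/L
C(15) = 130.446 + 27.034 + 254.834 + 87.681 + 16.196 + 111.816 + 41.110 + 67.922 = 737.038 mg/L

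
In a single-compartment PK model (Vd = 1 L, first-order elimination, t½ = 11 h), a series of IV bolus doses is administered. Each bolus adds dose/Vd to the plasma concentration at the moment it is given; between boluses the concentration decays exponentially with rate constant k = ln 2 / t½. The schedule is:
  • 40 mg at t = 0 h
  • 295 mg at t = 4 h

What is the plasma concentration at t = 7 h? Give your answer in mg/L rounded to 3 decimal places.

k = ln 2 / 11 = 0.06301 per h
Dose 1 (40 mg at t=0 h): 40·exp(−0.06301·7) = 25.733 mg/L
Dose 2 (295 mg at t=4 h): 295·exp(−0.06301·3) = 244.187 mg/L
C(7) = 25.733 + 244.187 = 269.921 mg/L

269.921 mg/L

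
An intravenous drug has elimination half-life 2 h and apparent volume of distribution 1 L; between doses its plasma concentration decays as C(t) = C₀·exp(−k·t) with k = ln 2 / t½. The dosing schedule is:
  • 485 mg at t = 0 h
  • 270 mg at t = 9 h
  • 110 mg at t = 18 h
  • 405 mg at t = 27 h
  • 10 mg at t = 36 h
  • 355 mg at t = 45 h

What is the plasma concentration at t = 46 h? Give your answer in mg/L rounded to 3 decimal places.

k = ln 2 / 2 = 0.34657 per h
Dose 1 (485 mg at t=0 h): 485·exp(−0.34657·46) = 0.000 mg/L
Dose 2 (270 mg at t=9 h): 270·exp(−0.34657·37) = 0.001 mg/L
Dose 3 (110 mg at t=18 h): 110·exp(−0.34657·28) = 0.007 mg/L
Dose 4 (405 mg at t=27 h): 405·exp(−0.34657·19) = 0.559 mg/L
Dose 5 (10 mg at t=36 h): 10·exp(−0.34657·10) = 0.312 mg/L
Dose 6 (355 mg at t=45 h): 355·exp(−0.34657·1) = 251.023 mg/L
C(46) = 0.000 + 0.001 + 0.007 + 0.559 + 0.312 + 251.023 = 251.902 mg/L

251.902 mg/L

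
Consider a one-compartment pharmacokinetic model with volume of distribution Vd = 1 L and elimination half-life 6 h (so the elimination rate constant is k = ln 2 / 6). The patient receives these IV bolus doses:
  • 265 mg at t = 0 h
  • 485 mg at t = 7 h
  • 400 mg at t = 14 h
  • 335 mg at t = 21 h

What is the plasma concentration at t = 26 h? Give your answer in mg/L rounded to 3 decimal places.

355.169 mg/L

k = ln 2 / 6 = 0.11552 per h
Dose 1 (265 mg at t=0 h): 265·exp(−0.11552·26) = 13.146 mg/L
Dose 2 (485 mg at t=7 h): 485·exp(−0.11552·19) = 54.011 mg/L
Dose 3 (400 mg at t=14 h): 400·exp(−0.11552·12) = 100.000 mg/L
Dose 4 (335 mg at t=21 h): 335·exp(−0.11552·5) = 188.012 mg/L
C(26) = 13.146 + 54.011 + 100.000 + 188.012 = 355.169 mg/L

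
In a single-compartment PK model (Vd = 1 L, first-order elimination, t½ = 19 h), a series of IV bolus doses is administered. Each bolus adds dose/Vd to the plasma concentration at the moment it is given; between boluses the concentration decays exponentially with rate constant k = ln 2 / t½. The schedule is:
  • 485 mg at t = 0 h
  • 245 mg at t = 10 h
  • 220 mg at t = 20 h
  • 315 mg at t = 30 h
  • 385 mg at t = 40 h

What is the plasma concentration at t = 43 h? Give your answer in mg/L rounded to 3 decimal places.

k = ln 2 / 19 = 0.03648 per h
Dose 1 (485 mg at t=0 h): 485·exp(−0.03648·43) = 101.033 mg/L
Dose 2 (245 mg at t=10 h): 245·exp(−0.03648·33) = 73.506 mg/L
Dose 3 (220 mg at t=20 h): 220·exp(−0.03648·23) = 95.064 mg/L
Dose 4 (315 mg at t=30 h): 315·exp(−0.03648·13) = 196.039 mg/L
Dose 5 (385 mg at t=40 h): 385·exp(−0.03648·3) = 345.088 mg/L
C(43) = 101.033 + 73.506 + 95.064 + 196.039 + 345.088 = 810.731 mg/L

810.731 mg/L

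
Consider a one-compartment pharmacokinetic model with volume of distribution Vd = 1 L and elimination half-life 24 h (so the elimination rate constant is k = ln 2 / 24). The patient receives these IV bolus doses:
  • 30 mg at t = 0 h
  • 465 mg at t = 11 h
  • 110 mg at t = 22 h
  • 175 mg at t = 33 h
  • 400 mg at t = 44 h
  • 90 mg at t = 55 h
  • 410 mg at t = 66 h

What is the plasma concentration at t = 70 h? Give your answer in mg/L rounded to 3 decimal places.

788.594 mg/L

k = ln 2 / 24 = 0.02888 per h
Dose 1 (30 mg at t=0 h): 30·exp(−0.02888·70) = 3.973 mg/L
Dose 2 (465 mg at t=11 h): 465·exp(−0.02888·59) = 84.610 mg/L
Dose 3 (110 mg at t=22 h): 110·exp(−0.02888·48) = 27.500 mg/L
Dose 4 (175 mg at t=33 h): 175·exp(−0.02888·37) = 60.110 mg/L
Dose 5 (400 mg at t=44 h): 400·exp(−0.02888·26) = 188.775 mg/L
Dose 6 (90 mg at t=55 h): 90·exp(−0.02888·15) = 58.358 mg/L
Dose 7 (410 mg at t=66 h): 410·exp(−0.02888·4) = 365.268 mg/L
C(70) = 3.973 + 84.610 + 27.500 + 60.110 + 188.775 + 58.358 + 365.268 = 788.594 mg/L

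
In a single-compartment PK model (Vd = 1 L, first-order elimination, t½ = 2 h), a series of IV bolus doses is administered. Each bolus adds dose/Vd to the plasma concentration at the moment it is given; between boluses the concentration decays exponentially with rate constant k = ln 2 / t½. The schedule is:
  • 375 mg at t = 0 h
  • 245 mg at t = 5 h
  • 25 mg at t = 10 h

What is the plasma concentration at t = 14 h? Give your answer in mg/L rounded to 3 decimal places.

20.007 mg/L

k = ln 2 / 2 = 0.34657 per h
Dose 1 (375 mg at t=0 h): 375·exp(−0.34657·14) = 2.930 mg/L
Dose 2 (245 mg at t=5 h): 245·exp(−0.34657·9) = 10.828 mg/L
Dose 3 (25 mg at t=10 h): 25·exp(−0.34657·4) = 6.250 mg/L
C(14) = 2.930 + 10.828 + 6.250 = 20.007 mg/L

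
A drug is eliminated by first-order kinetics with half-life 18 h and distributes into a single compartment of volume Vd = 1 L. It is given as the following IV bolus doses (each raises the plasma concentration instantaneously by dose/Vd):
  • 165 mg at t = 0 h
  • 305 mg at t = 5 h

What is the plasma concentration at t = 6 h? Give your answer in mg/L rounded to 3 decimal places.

k = ln 2 / 18 = 0.03851 per h
Dose 1 (165 mg at t=0 h): 165·exp(−0.03851·6) = 130.961 mg/L
Dose 2 (305 mg at t=5 h): 305·exp(−0.03851·1) = 293.478 mg/L
C(6) = 130.961 + 293.478 = 424.439 mg/L

424.439 mg/L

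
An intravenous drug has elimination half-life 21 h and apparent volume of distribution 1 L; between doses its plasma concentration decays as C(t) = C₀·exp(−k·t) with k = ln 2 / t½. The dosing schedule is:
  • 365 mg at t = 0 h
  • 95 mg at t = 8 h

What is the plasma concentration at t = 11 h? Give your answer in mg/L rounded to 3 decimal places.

339.913 mg/L

k = ln 2 / 21 = 0.03301 per h
Dose 1 (365 mg at t=0 h): 365·exp(−0.03301·11) = 253.869 mg/L
Dose 2 (95 mg at t=8 h): 95·exp(−0.03301·3) = 86.044 mg/L
C(11) = 253.869 + 86.044 = 339.913 mg/L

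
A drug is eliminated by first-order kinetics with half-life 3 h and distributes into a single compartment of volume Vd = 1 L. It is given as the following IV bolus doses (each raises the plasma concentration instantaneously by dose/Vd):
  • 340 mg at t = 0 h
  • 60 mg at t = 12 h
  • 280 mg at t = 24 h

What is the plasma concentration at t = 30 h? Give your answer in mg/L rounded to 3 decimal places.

k = ln 2 / 3 = 0.23105 per h
Dose 1 (340 mg at t=0 h): 340·exp(−0.23105·30) = 0.332 mg/L
Dose 2 (60 mg at t=12 h): 60·exp(−0.23105·18) = 0.938 mg/L
Dose 3 (280 mg at t=24 h): 280·exp(−0.23105·6) = 70.000 mg/L
C(30) = 0.332 + 0.938 + 70.000 = 71.270 mg/L

71.270 mg/L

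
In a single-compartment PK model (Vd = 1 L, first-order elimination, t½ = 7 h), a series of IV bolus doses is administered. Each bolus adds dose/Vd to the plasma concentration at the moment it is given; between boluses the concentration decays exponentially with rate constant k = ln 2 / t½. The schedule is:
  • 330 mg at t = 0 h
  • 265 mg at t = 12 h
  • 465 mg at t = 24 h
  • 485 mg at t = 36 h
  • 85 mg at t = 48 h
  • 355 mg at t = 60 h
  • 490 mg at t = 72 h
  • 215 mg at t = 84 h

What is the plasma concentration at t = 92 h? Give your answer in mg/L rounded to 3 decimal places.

k = ln 2 / 7 = 0.09902 per h
Dose 1 (330 mg at t=0 h): 330·exp(−0.09902·92) = 0.036 mg/L
Dose 2 (265 mg at t=12 h): 265·exp(−0.09902·80) = 0.096 mg/L
Dose 3 (465 mg at t=24 h): 465·exp(−0.09902·68) = 0.554 mg/L
Dose 4 (485 mg at t=36 h): 485·exp(−0.09902·56) = 1.895 mg/L
Dose 5 (85 mg at t=48 h): 85·exp(−0.09902·44) = 1.090 mg/L
Dose 6 (355 mg at t=60 h): 355·exp(−0.09902·32) = 14.931 mg/L
Dose 7 (490 mg at t=72 h): 490·exp(−0.09902·20) = 67.625 mg/L
Dose 8 (215 mg at t=84 h): 215·exp(−0.09902·8) = 97.365 mg/L
C(92) = 0.036 + 0.096 + 0.554 + 1.895 + 1.090 + 14.931 + 67.625 + 97.365 = 183.592 mg/L

183.592 mg/L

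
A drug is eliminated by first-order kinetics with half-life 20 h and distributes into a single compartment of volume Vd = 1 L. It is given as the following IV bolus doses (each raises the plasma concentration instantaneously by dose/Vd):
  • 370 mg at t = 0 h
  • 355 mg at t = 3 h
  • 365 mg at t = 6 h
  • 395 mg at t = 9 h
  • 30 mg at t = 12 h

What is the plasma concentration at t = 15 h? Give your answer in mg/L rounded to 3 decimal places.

k = ln 2 / 20 = 0.03466 per h
Dose 1 (370 mg at t=0 h): 370·exp(−0.03466·15) = 220.003 mg/L
Dose 2 (355 mg at t=3 h): 355·exp(−0.03466·12) = 234.213 mg/L
Dose 3 (365 mg at t=6 h): 365·exp(−0.03466·9) = 267.196 mg/L
Dose 4 (395 mg at t=9 h): 395·exp(−0.03466·6) = 320.840 mg/L
Dose 5 (30 mg at t=12 h): 30·exp(−0.03466·3) = 27.038 mg/L
C(15) = 220.003 + 234.213 + 267.196 + 320.840 + 27.038 = 1069.289 mg/L

1069.289 mg/L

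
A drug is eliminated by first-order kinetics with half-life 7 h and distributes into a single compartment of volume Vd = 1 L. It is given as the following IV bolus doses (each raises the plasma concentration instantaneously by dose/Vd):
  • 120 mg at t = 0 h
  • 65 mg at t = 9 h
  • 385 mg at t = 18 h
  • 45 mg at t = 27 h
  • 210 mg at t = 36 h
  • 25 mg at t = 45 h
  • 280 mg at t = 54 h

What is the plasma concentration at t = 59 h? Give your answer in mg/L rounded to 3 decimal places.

k = ln 2 / 7 = 0.09902 per h
Dose 1 (120 mg at t=0 h): 120·exp(−0.09902·59) = 0.348 mg/L
Dose 2 (65 mg at t=9 h): 65·exp(−0.09902·50) = 0.460 mg/L
Dose 3 (385 mg at t=18 h): 385·exp(−0.09902·41) = 6.642 mg/L
Dose 4 (45 mg at t=27 h): 45·exp(−0.09902·32) = 1.893 mg/L
Dose 5 (210 mg at t=36 h): 210·exp(−0.09902·23) = 21.534 mg/L
Dose 6 (25 mg at t=45 h): 25·exp(−0.09902·14) = 6.250 mg/L
Dose 7 (280 mg at t=54 h): 280·exp(−0.09902·5) = 170.662 mg/L
C(59) = 0.348 + 0.460 + 6.642 + 1.893 + 21.534 + 6.250 + 170.662 = 207.788 mg/L

207.788 mg/L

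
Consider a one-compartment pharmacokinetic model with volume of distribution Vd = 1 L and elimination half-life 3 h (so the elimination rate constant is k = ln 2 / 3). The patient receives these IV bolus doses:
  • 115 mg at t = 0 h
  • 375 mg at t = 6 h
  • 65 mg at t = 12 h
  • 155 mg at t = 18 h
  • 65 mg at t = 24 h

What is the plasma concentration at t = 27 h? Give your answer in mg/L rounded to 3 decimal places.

k = ln 2 / 3 = 0.23105 per h
Dose 1 (115 mg at t=0 h): 115·exp(−0.23105·27) = 0.225 mg/L
Dose 2 (375 mg at t=6 h): 375·exp(−0.23105·21) = 2.930 mg/L
Dose 3 (65 mg at t=12 h): 65·exp(−0.23105·15) = 2.031 mg/L
Dose 4 (155 mg at t=18 h): 155·exp(−0.23105·9) = 19.375 mg/L
Dose 5 (65 mg at t=24 h): 65·exp(−0.23105·3) = 32.500 mg/L
C(27) = 0.225 + 2.930 + 2.031 + 19.375 + 32.500 = 57.061 mg/L

57.061 mg/L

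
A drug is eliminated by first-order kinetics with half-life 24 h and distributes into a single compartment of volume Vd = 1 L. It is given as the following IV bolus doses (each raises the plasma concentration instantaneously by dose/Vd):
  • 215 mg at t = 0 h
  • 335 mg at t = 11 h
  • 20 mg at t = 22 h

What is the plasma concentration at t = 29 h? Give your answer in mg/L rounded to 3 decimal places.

k = ln 2 / 24 = 0.02888 per h
Dose 1 (215 mg at t=0 h): 215·exp(−0.02888·29) = 93.045 mg/L
Dose 2 (335 mg at t=11 h): 335·exp(−0.02888·18) = 199.192 mg/L
Dose 3 (20 mg at t=22 h): 20·exp(−0.02888·7) = 16.339 mg/L
C(29) = 93.045 + 199.192 + 16.339 = 308.577 mg/L

308.577 mg/L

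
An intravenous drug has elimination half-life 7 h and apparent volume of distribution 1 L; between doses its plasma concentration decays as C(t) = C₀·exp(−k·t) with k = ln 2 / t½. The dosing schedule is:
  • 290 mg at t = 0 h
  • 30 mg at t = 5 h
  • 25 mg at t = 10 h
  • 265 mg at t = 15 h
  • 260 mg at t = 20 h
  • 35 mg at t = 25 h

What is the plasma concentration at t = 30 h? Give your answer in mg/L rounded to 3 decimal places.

198.769 mg/L

k = ln 2 / 7 = 0.09902 per h
Dose 1 (290 mg at t=0 h): 290·exp(−0.09902·30) = 14.869 mg/L
Dose 2 (30 mg at t=5 h): 30·exp(−0.09902·25) = 2.524 mg/L
Dose 3 (25 mg at t=10 h): 25·exp(−0.09902·20) = 3.450 mg/L
Dose 4 (265 mg at t=15 h): 265·exp(−0.09902·15) = 60.004 mg/L
Dose 5 (260 mg at t=20 h): 260·exp(−0.09902·10) = 96.590 mg/L
Dose 6 (35 mg at t=25 h): 35·exp(−0.09902·5) = 21.333 mg/L
C(30) = 14.869 + 2.524 + 3.450 + 60.004 + 96.590 + 21.333 = 198.769 mg/L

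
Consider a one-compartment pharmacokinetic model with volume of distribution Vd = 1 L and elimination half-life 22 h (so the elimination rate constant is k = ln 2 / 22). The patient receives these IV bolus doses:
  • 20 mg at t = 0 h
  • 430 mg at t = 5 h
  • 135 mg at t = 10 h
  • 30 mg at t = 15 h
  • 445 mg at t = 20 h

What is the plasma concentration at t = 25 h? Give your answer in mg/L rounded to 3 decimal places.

k = ln 2 / 22 = 0.03151 per h
Dose 1 (20 mg at t=0 h): 20·exp(−0.03151·25) = 9.098 mg/L
Dose 2 (430 mg at t=5 h): 430·exp(−0.03151·20) = 228.984 mg/L
Dose 3 (135 mg at t=10 h): 135·exp(−0.03151·15) = 84.156 mg/L
Dose 4 (30 mg at t=15 h): 30·exp(−0.03151·10) = 21.892 mg/L
Dose 5 (445 mg at t=20 h): 445·exp(−0.03151·5) = 380.140 mg/L
C(25) = 9.098 + 228.984 + 84.156 + 21.892 + 380.140 = 724.271 mg/L

724.271 mg/L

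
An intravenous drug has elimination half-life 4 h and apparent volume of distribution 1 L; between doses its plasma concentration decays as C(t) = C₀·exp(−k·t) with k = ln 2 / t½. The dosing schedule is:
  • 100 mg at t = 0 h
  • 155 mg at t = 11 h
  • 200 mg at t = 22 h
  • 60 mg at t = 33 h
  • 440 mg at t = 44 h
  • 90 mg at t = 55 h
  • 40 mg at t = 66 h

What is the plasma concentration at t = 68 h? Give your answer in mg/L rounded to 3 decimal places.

k = ln 2 / 4 = 0.17329 per h
Dose 1 (100 mg at t=0 h): 100·exp(−0.17329·68) = 0.001 mg/L
Dose 2 (155 mg at t=11 h): 155·exp(−0.17329·57) = 0.008 mg/L
Dose 3 (200 mg at t=22 h): 200·exp(−0.17329·46) = 0.069 mg/L
Dose 4 (60 mg at t=33 h): 60·exp(−0.17329·35) = 0.139 mg/L
Dose 5 (440 mg at t=44 h): 440·exp(−0.17329·24) = 6.875 mg/L
Dose 6 (90 mg at t=55 h): 90·exp(−0.17329·13) = 9.460 mg/L
Dose 7 (40 mg at t=66 h): 40·exp(−0.17329·2) = 28.284 mg/L
C(68) = 0.001 + 0.008 + 0.069 + 0.139 + 6.875 + 9.460 + 28.284 = 44.836 mg/L

44.836 mg/L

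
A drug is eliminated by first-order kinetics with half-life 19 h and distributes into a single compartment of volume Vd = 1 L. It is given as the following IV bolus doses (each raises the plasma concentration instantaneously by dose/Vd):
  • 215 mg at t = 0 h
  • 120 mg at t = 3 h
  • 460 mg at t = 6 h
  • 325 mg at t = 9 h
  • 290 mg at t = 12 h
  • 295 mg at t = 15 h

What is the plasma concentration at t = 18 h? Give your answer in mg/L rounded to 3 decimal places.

k = ln 2 / 19 = 0.03648 per h
Dose 1 (215 mg at t=0 h): 215·exp(−0.03648·18) = 111.494 mg/L
Dose 2 (120 mg at t=3 h): 120·exp(−0.03648·15) = 69.427 mg/L
Dose 3 (460 mg at t=6 h): 460·exp(−0.03648·12) = 296.916 mg/L
Dose 4 (325 mg at t=9 h): 325·exp(−0.03648·9) = 234.040 mg/L
Dose 5 (290 mg at t=12 h): 290·exp(−0.03648·6) = 232.989 mg/L
Dose 6 (295 mg at t=15 h): 295·exp(−0.03648·3) = 264.418 mg/L
C(18) = 111.494 + 69.427 + 296.916 + 234.040 + 232.989 + 264.418 = 1209.284 mg/L

1209.284 mg/L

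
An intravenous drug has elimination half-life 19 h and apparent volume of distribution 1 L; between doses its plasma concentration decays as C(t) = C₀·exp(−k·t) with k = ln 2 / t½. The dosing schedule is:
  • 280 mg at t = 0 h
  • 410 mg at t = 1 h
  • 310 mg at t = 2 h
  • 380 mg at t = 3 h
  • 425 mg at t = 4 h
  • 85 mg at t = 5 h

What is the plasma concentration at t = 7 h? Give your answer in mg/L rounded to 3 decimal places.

k = ln 2 / 19 = 0.03648 per h
Dose 1 (280 mg at t=0 h): 280·exp(−0.03648·7) = 216.896 mg/L
Dose 2 (410 mg at t=1 h): 410·exp(−0.03648·6) = 329.399 mg/L
Dose 3 (310 mg at t=2 h): 310·exp(−0.03648·5) = 258.311 mg/L
Dose 4 (380 mg at t=3 h): 380·exp(−0.03648·4) = 328.404 mg/L
Dose 5 (425 mg at t=4 h): 425·exp(−0.03648·3) = 380.941 mg/L
Dose 6 (85 mg at t=5 h): 85·exp(−0.03648·2) = 79.019 mg/L
C(7) = 216.896 + 329.399 + 258.311 + 328.404 + 380.941 + 79.019 = 1592.971 mg/L

1592.971 mg/L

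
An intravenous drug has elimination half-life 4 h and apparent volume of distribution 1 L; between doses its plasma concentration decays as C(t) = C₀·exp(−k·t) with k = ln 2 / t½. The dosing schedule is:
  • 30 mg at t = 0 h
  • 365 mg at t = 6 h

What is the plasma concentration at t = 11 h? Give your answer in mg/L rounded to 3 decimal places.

k = ln 2 / 4 = 0.17329 per h
Dose 1 (30 mg at t=0 h): 30·exp(−0.17329·11) = 4.460 mg/L
Dose 2 (365 mg at t=6 h): 365·exp(−0.17329·5) = 153.464 mg/L
C(11) = 4.460 + 153.464 = 157.923 mg/L

157.923 mg/L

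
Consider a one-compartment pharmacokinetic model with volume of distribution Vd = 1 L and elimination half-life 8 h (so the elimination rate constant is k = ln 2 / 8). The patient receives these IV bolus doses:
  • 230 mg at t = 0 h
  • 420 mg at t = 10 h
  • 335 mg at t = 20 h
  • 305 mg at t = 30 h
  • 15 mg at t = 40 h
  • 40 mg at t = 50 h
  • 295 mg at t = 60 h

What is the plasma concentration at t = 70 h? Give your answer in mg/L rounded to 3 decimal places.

k = ln 2 / 8 = 0.08664 per h
Dose 1 (230 mg at t=0 h): 230·exp(−0.08664·70) = 0.534 mg/L
Dose 2 (420 mg at t=10 h): 420·exp(−0.08664·60) = 2.320 mg/L
Dose 3 (335 mg at t=20 h): 335·exp(−0.08664·50) = 4.402 mg/L
Dose 4 (305 mg at t=30 h): 305·exp(−0.08664·40) = 9.531 mg/L
Dose 5 (15 mg at t=40 h): 15·exp(−0.08664·30) = 1.115 mg/L
Dose 6 (40 mg at t=50 h): 40·exp(−0.08664·20) = 7.071 mg/L
Dose 7 (295 mg at t=60 h): 295·exp(−0.08664·10) = 124.032 mg/L
C(70) = 0.534 + 2.320 + 4.402 + 9.531 + 1.115 + 7.071 + 124.032 = 149.005 mg/L

149.005 mg/L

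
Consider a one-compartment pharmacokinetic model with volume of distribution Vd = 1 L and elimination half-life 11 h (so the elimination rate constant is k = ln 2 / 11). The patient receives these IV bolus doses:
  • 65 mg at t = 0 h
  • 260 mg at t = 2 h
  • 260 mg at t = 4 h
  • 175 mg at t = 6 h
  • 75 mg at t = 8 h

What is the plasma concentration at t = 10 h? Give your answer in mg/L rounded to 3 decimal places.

k = ln 2 / 11 = 0.06301 per h
Dose 1 (65 mg at t=0 h): 65·exp(−0.06301·10) = 34.614 mg/L
Dose 2 (260 mg at t=2 h): 260·exp(−0.06301·8) = 157.052 mg/L
Dose 3 (260 mg at t=4 h): 260·exp(−0.06301·6) = 178.146 mg/L
Dose 4 (175 mg at t=6 h): 175·exp(−0.06301·4) = 136.011 mg/L
Dose 5 (75 mg at t=8 h): 75·exp(−0.06301·2) = 66.119 mg/L
C(10) = 34.614 + 157.052 + 178.146 + 136.011 + 66.119 = 571.941 mg/L

571.941 mg/L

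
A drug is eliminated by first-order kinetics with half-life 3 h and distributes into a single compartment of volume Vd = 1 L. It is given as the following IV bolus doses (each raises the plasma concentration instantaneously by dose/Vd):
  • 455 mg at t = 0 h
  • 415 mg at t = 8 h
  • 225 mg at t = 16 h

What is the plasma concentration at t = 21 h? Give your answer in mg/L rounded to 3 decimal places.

95.012 mg/L

k = ln 2 / 3 = 0.23105 per h
Dose 1 (455 mg at t=0 h): 455·exp(−0.23105·21) = 3.555 mg/L
Dose 2 (415 mg at t=8 h): 415·exp(−0.23105·13) = 20.587 mg/L
Dose 3 (225 mg at t=16 h): 225·exp(−0.23105·5) = 70.871 mg/L
C(21) = 3.555 + 20.587 + 70.871 = 95.012 mg/L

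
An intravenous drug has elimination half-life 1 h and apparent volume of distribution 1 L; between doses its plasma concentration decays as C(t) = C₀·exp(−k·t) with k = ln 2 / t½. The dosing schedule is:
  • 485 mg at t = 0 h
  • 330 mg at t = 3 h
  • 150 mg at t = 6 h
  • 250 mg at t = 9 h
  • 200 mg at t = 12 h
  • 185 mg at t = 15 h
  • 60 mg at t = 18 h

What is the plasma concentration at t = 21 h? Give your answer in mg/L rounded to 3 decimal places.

10.848 mg/L

k = ln 2 / 1 = 0.69315 per h
Dose 1 (485 mg at t=0 h): 485·exp(−0.69315·21) = 0.000 mg/L
Dose 2 (330 mg at t=3 h): 330·exp(−0.69315·18) = 0.001 mg/L
Dose 3 (150 mg at t=6 h): 150·exp(−0.69315·15) = 0.005 mg/L
Dose 4 (250 mg at t=9 h): 250·exp(−0.69315·12) = 0.061 mg/L
Dose 5 (200 mg at t=12 h): 200·exp(−0.69315·9) = 0.391 mg/L
Dose 6 (185 mg at t=15 h): 185·exp(−0.69315·6) = 2.891 mg/L
Dose 7 (60 mg at t=18 h): 60·exp(−0.69315·3) = 7.500 mg/L
C(21) = 0.000 + 0.001 + 0.005 + 0.061 + 0.391 + 2.891 + 7.500 = 10.848 mg/L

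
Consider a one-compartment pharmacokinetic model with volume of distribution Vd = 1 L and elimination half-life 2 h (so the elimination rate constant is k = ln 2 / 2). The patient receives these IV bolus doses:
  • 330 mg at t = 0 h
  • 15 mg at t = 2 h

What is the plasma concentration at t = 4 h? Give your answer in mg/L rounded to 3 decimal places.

90.000 mg/L

k = ln 2 / 2 = 0.34657 per h
Dose 1 (330 mg at t=0 h): 330·exp(−0.34657·4) = 82.500 mg/L
Dose 2 (15 mg at t=2 h): 15·exp(−0.34657·2) = 7.500 mg/L
C(4) = 82.500 + 7.500 = 90.000 mg/L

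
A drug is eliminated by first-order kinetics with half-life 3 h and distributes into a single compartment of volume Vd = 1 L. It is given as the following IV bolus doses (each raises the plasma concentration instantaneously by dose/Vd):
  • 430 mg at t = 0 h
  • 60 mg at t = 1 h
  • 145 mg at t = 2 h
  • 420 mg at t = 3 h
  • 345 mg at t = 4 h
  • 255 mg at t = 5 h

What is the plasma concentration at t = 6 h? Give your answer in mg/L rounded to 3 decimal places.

k = ln 2 / 3 = 0.23105 per h
Dose 1 (430 mg at t=0 h): 430·exp(−0.23105·6) = 107.500 mg/L
Dose 2 (60 mg at t=1 h): 60·exp(−0.23105·5) = 18.899 mg/L
Dose 3 (145 mg at t=2 h): 145·exp(−0.23105·4) = 57.543 mg/L
Dose 4 (420 mg at t=3 h): 420·exp(−0.23105·3) = 210.000 mg/L
Dose 5 (345 mg at t=4 h): 345·exp(−0.23105·2) = 217.336 mg/L
Dose 6 (255 mg at t=5 h): 255·exp(−0.23105·1) = 202.394 mg/L
C(6) = 107.500 + 18.899 + 57.543 + 210.000 + 217.336 + 202.394 = 813.672 mg/L

813.672 mg/L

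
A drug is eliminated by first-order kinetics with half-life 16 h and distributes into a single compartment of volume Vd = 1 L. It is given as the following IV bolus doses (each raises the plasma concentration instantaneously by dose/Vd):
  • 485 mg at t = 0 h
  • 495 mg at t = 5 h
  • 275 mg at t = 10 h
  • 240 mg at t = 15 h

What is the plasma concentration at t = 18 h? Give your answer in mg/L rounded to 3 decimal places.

909.428 mg/L

k = ln 2 / 16 = 0.04332 per h
Dose 1 (485 mg at t=0 h): 485·exp(−0.04332·18) = 222.373 mg/L
Dose 2 (495 mg at t=5 h): 495·exp(−0.04332·13) = 281.850 mg/L
Dose 3 (275 mg at t=10 h): 275·exp(−0.04332·8) = 194.454 mg/L
Dose 4 (240 mg at t=15 h): 240·exp(−0.04332·3) = 210.750 mg/L
C(18) = 222.373 + 281.850 + 194.454 + 210.750 = 909.428 mg/L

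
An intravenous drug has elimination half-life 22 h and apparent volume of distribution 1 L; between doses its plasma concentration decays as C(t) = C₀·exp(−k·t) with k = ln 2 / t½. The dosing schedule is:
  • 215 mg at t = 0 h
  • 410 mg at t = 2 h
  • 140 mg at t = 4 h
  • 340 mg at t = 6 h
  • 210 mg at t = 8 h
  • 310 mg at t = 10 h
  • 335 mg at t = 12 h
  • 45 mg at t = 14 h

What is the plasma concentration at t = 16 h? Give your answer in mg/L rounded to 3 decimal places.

1495.073 mg/L

k = ln 2 / 22 = 0.03151 per h
Dose 1 (215 mg at t=0 h): 215·exp(−0.03151·16) = 129.870 mg/L
Dose 2 (410 mg at t=2 h): 410·exp(−0.03151·14) = 263.766 mg/L
Dose 3 (140 mg at t=4 h): 140·exp(−0.03151·12) = 95.925 mg/L
Dose 4 (340 mg at t=6 h): 340·exp(−0.03151·10) = 248.112 mg/L
Dose 5 (210 mg at t=8 h): 210·exp(−0.03151·8) = 163.213 mg/L
Dose 6 (310 mg at t=10 h): 310·exp(−0.03151·6) = 256.604 mg/L
Dose 7 (335 mg at t=12 h): 335·exp(−0.03151·4) = 295.333 mg/L
Dose 8 (45 mg at t=14 h): 45·exp(−0.03151·2) = 42.252 mg/L
C(16) = 129.870 + 263.766 + 95.925 + 248.112 + 163.213 + 256.604 + 295.333 + 42.252 = 1495.073 mg/L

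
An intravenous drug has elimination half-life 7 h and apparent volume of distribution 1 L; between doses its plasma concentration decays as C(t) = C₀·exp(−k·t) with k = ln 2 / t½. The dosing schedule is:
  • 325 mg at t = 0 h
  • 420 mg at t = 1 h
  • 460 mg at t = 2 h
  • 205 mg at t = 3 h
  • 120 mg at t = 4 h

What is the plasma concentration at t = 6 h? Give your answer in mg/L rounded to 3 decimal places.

995.719 mg/L

k = ln 2 / 7 = 0.09902 per h
Dose 1 (325 mg at t=0 h): 325·exp(−0.09902·6) = 179.415 mg/L
Dose 2 (420 mg at t=1 h): 420·exp(−0.09902·5) = 255.993 mg/L
Dose 3 (460 mg at t=2 h): 460·exp(−0.09902·4) = 309.557 mg/L
Dose 4 (205 mg at t=3 h): 205·exp(−0.09902·3) = 152.314 mg/L
Dose 5 (120 mg at t=4 h): 120·exp(−0.09902·2) = 98.440 mg/L
C(6) = 179.415 + 255.993 + 309.557 + 152.314 + 98.440 = 995.719 mg/L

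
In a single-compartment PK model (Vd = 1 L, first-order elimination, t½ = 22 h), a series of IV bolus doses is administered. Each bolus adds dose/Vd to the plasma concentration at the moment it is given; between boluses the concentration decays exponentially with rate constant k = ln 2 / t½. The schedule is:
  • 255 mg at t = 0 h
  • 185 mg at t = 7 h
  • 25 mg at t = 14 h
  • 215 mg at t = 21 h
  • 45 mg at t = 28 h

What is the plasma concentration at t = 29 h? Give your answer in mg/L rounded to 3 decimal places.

k = ln 2 / 22 = 0.03151 per h
Dose 1 (255 mg at t=0 h): 255·exp(−0.03151·29) = 102.265 mg/L
Dose 2 (185 mg at t=7 h): 185·exp(−0.03151·22) = 92.500 mg/L
Dose 3 (25 mg at t=14 h): 25·exp(−0.03151·15) = 15.584 mg/L
Dose 4 (215 mg at t=21 h): 215·exp(−0.03151·8) = 167.099 mg/L
Dose 5 (45 mg at t=28 h): 45·exp(−0.03151·1) = 43.604 mg/L
C(29) = 102.265 + 92.500 + 15.584 + 167.099 + 43.604 = 421.053 mg/L

421.053 mg/L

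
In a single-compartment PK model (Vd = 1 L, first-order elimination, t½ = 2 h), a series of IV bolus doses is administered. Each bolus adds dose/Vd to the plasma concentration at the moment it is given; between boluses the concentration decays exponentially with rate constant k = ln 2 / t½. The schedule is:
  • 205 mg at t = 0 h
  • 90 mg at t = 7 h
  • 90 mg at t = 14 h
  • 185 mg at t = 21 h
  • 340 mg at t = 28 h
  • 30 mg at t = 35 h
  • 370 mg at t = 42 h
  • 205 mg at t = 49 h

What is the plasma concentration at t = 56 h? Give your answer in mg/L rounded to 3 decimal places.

21.053 mg/L

k = ln 2 / 2 = 0.34657 per h
Dose 1 (205 mg at t=0 h): 205·exp(−0.34657·56) = 0.000 mg/L
Dose 2 (90 mg at t=7 h): 90·exp(−0.34657·49) = 0.000 mg/L
Dose 3 (90 mg at t=14 h): 90·exp(−0.34657·42) = 0.000 mg/L
Dose 4 (185 mg at t=21 h): 185·exp(−0.34657·35) = 0.001 mg/L
Dose 5 (340 mg at t=28 h): 340·exp(−0.34657·28) = 0.021 mg/L
Dose 6 (30 mg at t=35 h): 30·exp(−0.34657·21) = 0.021 mg/L
Dose 7 (370 mg at t=42 h): 370·exp(−0.34657·14) = 2.891 mg/L
Dose 8 (205 mg at t=49 h): 205·exp(−0.34657·7) = 18.120 mg/L
C(56) = 0.000 + 0.000 + 0.000 + 0.001 + 0.021 + 0.021 + 2.891 + 18.120 = 21.053 mg/L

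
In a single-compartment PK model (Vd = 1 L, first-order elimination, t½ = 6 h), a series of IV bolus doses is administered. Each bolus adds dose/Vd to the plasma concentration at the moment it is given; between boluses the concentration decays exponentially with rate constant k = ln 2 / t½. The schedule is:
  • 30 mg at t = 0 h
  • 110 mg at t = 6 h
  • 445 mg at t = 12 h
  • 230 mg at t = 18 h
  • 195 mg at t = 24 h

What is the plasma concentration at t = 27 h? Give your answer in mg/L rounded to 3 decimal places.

308.917 mg/L

k = ln 2 / 6 = 0.11552 per h
Dose 1 (30 mg at t=0 h): 30·exp(−0.11552·27) = 1.326 mg/L
Dose 2 (110 mg at t=6 h): 110·exp(−0.11552·21) = 9.723 mg/L
Dose 3 (445 mg at t=12 h): 445·exp(−0.11552·15) = 78.666 mg/L
Dose 4 (230 mg at t=18 h): 230·exp(−0.11552·9) = 81.317 mg/L
Dose 5 (195 mg at t=24 h): 195·exp(−0.11552·3) = 137.886 mg/L
C(27) = 1.326 + 9.723 + 78.666 + 81.317 + 137.886 = 308.917 mg/L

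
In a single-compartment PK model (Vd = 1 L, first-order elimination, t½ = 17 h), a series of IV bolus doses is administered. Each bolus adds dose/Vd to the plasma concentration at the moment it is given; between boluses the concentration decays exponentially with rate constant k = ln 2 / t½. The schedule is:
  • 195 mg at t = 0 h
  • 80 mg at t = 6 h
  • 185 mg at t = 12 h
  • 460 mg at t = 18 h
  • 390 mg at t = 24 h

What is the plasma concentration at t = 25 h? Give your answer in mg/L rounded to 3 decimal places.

k = ln 2 / 17 = 0.04077 per h
Dose 1 (195 mg at t=0 h): 195·exp(−0.04077·25) = 70.363 mg/L
Dose 2 (80 mg at t=6 h): 80·exp(−0.04077·19) = 36.868 mg/L
Dose 3 (185 mg at t=12 h): 185·exp(−0.04077·13) = 108.886 mg/L
Dose 4 (460 mg at t=18 h): 460·exp(−0.04077·7) = 345.784 mg/L
Dose 5 (390 mg at t=24 h): 390·exp(−0.04077·1) = 374.418 mg/L
C(25) = 70.363 + 36.868 + 108.886 + 345.784 + 374.418 = 936.318 mg/L

936.318 mg/L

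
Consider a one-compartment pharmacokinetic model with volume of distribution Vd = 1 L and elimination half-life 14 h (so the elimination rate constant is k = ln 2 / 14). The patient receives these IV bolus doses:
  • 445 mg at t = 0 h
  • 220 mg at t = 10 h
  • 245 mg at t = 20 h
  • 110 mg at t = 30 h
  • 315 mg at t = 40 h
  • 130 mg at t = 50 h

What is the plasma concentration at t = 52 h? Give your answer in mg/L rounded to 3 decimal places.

440.300 mg/L

k = ln 2 / 14 = 0.04951 per h
Dose 1 (445 mg at t=0 h): 445·exp(−0.04951·52) = 33.904 mg/L
Dose 2 (220 mg at t=10 h): 220·exp(−0.04951·42) = 27.500 mg/L
Dose 3 (245 mg at t=20 h): 245·exp(−0.04951·32) = 50.246 mg/L
Dose 4 (110 mg at t=30 h): 110·exp(−0.04951·22) = 37.012 mg/L
Dose 5 (315 mg at t=40 h): 315·exp(−0.04951·12) = 173.894 mg/L
Dose 6 (130 mg at t=50 h): 130·exp(−0.04951·2) = 117.744 mg/L
C(52) = 33.904 + 27.500 + 50.246 + 37.012 + 173.894 + 117.744 = 440.300 mg/L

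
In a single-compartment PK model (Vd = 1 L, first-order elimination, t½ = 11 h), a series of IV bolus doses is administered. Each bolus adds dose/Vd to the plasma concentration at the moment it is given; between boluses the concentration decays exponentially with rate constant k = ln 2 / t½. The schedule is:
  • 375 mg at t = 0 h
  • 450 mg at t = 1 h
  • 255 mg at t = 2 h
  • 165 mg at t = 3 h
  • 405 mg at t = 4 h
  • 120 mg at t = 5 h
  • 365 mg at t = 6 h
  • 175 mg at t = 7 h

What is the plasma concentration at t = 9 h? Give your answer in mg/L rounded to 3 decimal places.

1606.825 mg/L

k = ln 2 / 11 = 0.06301 per h
Dose 1 (375 mg at t=0 h): 375·exp(−0.06301·9) = 212.684 mg/L
Dose 2 (450 mg at t=1 h): 450·exp(−0.06301·8) = 271.820 mg/L
Dose 3 (255 mg at t=2 h): 255·exp(−0.06301·7) = 164.050 mg/L
Dose 4 (165 mg at t=3 h): 165·exp(−0.06301·6) = 113.054 mg/L
Dose 5 (405 mg at t=4 h): 405·exp(−0.06301·5) = 295.545 mg/L
Dose 6 (120 mg at t=5 h): 120·exp(−0.06301·4) = 93.264 mg/L
Dose 7 (365 mg at t=6 h): 365·exp(−0.06301·3) = 302.130 mg/L
Dose 8 (175 mg at t=7 h): 175·exp(−0.06301·2) = 154.278 mg/L
C(9) = 212.684 + 271.820 + 164.050 + 113.054 + 295.545 + 93.264 + 302.130 + 154.278 = 1606.825 mg/L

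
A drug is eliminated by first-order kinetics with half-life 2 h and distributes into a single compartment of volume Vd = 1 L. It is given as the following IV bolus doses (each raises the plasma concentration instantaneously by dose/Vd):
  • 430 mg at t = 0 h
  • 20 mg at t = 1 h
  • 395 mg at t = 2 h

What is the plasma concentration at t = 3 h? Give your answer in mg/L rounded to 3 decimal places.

441.335 mg/L

k = ln 2 / 2 = 0.34657 per h
Dose 1 (430 mg at t=0 h): 430·exp(−0.34657·3) = 152.028 mg/L
Dose 2 (20 mg at t=1 h): 20·exp(−0.34657·2) = 10.000 mg/L
Dose 3 (395 mg at t=2 h): 395·exp(−0.34657·1) = 279.307 mg/L
C(3) = 152.028 + 10.000 + 279.307 = 441.335 mg/L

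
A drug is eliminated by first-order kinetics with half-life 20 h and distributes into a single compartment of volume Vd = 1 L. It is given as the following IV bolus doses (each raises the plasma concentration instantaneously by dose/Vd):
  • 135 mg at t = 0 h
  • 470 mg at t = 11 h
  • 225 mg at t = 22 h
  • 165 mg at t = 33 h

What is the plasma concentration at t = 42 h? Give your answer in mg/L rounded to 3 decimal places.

425.287 mg/L

k = ln 2 / 20 = 0.03466 per h
Dose 1 (135 mg at t=0 h): 135·exp(−0.03466·42) = 31.490 mg/L
Dose 2 (470 mg at t=11 h): 470·exp(−0.03466·31) = 160.510 mg/L
Dose 3 (225 mg at t=22 h): 225·exp(−0.03466·20) = 112.500 mg/L
Dose 4 (165 mg at t=33 h): 165·exp(−0.03466·9) = 120.787 mg/L
C(42) = 31.490 + 160.510 + 112.500 + 120.787 = 425.287 mg/L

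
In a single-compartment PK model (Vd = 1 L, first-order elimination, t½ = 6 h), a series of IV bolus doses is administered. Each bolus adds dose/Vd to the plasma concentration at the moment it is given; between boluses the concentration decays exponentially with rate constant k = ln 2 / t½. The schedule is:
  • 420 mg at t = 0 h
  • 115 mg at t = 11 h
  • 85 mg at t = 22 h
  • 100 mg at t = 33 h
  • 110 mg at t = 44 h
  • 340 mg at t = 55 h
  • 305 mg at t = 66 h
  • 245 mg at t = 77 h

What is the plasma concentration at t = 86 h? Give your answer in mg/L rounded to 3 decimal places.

k = ln 2 / 6 = 0.11552 per h
Dose 1 (420 mg at t=0 h): 420·exp(−0.11552·86) = 0.020 mg/L
Dose 2 (115 mg at t=11 h): 115·exp(−0.11552·75) = 0.020 mg/L
Dose 3 (85 mg at t=22 h): 85·exp(−0.11552·64) = 0.052 mg/L
Dose 4 (100 mg at t=33 h): 100·exp(−0.11552·53) = 0.219 mg/L
Dose 5 (110 mg at t=44 h): 110·exp(−0.11552·42) = 0.859 mg/L
Dose 6 (340 mg at t=55 h): 340·exp(−0.11552·31) = 9.466 mg/L
Dose 7 (305 mg at t=66 h): 305·exp(−0.11552·20) = 30.260 mg/L
Dose 8 (245 mg at t=77 h): 245·exp(−0.11552·9) = 86.621 mg/L
C(86) = 0.020 + 0.020 + 0.052 + 0.219 + 0.859 + 9.466 + 30.260 + 86.621 = 127.517 mg/L

127.517 mg/L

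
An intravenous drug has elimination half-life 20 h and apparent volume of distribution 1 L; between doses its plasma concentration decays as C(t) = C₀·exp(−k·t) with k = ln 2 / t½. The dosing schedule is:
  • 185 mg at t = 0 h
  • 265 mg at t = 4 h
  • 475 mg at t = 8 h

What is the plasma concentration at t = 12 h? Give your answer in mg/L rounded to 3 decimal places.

k = ln 2 / 20 = 0.03466 per h
Dose 1 (185 mg at t=0 h): 185·exp(−0.03466·12) = 122.054 mg/L
Dose 2 (265 mg at t=4 h): 265·exp(−0.03466·8) = 200.832 mg/L
Dose 3 (475 mg at t=8 h): 475·exp(−0.03466·4) = 413.512 mg/L
C(12) = 122.054 + 200.832 + 413.512 = 736.398 mg/L

736.398 mg/L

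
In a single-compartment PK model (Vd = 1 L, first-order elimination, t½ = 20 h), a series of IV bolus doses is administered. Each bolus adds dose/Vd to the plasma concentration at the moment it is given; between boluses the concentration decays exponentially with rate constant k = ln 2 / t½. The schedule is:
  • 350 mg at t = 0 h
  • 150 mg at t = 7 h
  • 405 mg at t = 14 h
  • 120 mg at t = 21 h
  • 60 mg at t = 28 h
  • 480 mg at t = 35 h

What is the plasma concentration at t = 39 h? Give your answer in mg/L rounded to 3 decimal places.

833.501 mg/L

k = ln 2 / 20 = 0.03466 per h
Dose 1 (350 mg at t=0 h): 350·exp(−0.03466·39) = 90.586 mg/L
Dose 2 (150 mg at t=7 h): 150·exp(−0.03466·32) = 49.482 mg/L
Dose 3 (405 mg at t=14 h): 405·exp(−0.03466·25) = 170.282 mg/L
Dose 4 (120 mg at t=21 h): 120·exp(−0.03466·18) = 64.306 mg/L
Dose 5 (60 mg at t=28 h): 60·exp(−0.03466·11) = 40.981 mg/L
Dose 6 (480 mg at t=35 h): 480·exp(−0.03466·4) = 417.864 mg/L
C(39) = 90.586 + 49.482 + 170.282 + 64.306 + 40.981 + 417.864 = 833.501 mg/L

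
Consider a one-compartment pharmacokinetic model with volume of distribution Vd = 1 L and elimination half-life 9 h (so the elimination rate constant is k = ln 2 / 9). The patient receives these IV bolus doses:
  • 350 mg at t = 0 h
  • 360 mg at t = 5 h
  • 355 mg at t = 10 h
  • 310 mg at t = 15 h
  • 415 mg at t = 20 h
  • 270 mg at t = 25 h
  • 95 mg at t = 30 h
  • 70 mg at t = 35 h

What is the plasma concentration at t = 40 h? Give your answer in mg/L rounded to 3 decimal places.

386.390 mg/L

k = ln 2 / 9 = 0.07702 per h
Dose 1 (350 mg at t=0 h): 350·exp(−0.07702·40) = 16.075 mg/L
Dose 2 (360 mg at t=5 h): 360·exp(−0.07702·35) = 24.301 mg/L
Dose 3 (355 mg at t=10 h): 355·exp(−0.07702·30) = 35.220 mg/L
Dose 4 (310 mg at t=15 h): 310·exp(−0.07702·25) = 45.203 mg/L
Dose 5 (415 mg at t=20 h): 415·exp(−0.07702·20) = 88.939 mg/L
Dose 6 (270 mg at t=25 h): 270·exp(−0.07702·15) = 85.045 mg/L
Dose 7 (95 mg at t=30 h): 95·exp(−0.07702·10) = 43.979 mg/L
Dose 8 (70 mg at t=35 h): 70·exp(−0.07702·5) = 47.628 mg/L
C(40) = 16.075 + 24.301 + 35.220 + 45.203 + 88.939 + 85.045 + 43.979 + 47.628 = 386.390 mg/L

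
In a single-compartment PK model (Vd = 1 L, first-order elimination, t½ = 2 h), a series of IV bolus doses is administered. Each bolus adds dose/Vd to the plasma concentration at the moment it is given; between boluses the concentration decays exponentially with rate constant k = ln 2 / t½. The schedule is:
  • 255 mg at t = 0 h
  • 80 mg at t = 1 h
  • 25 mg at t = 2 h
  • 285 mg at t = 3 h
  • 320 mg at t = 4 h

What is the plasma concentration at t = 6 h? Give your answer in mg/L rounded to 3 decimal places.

k = ln 2 / 2 = 0.34657 per h
Dose 1 (255 mg at t=0 h): 255·exp(−0.34657·6) = 31.875 mg/L
Dose 2 (80 mg at t=1 h): 80·exp(−0.34657·5) = 14.142 mg/L
Dose 3 (25 mg at t=2 h): 25·exp(−0.34657·4) = 6.250 mg/L
Dose 4 (285 mg at t=3 h): 285·exp(−0.34657·3) = 100.763 mg/L
Dose 5 (320 mg at t=4 h): 320·exp(−0.34657·2) = 160.000 mg/L
C(6) = 31.875 + 14.142 + 6.250 + 100.763 + 160.000 = 313.030 mg/L

313.030 mg/L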